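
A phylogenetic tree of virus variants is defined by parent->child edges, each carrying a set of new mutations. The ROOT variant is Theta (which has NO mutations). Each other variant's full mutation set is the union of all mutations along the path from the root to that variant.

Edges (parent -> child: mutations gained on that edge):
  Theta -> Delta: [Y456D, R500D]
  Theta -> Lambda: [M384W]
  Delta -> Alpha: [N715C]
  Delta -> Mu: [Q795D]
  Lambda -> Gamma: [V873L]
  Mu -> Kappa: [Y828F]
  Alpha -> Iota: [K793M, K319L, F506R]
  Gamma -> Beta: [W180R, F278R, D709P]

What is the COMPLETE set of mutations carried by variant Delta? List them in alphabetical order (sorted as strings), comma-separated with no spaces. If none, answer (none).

Answer: R500D,Y456D

Derivation:
At Theta: gained [] -> total []
At Delta: gained ['Y456D', 'R500D'] -> total ['R500D', 'Y456D']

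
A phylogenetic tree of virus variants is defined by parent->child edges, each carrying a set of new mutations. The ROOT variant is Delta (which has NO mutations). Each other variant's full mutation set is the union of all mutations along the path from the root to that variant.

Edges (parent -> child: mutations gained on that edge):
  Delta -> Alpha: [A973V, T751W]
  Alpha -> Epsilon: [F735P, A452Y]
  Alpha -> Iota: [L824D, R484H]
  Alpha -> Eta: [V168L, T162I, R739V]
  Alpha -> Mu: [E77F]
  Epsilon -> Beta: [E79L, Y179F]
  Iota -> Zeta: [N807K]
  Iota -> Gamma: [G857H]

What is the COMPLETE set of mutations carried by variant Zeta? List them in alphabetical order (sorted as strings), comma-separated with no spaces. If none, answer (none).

At Delta: gained [] -> total []
At Alpha: gained ['A973V', 'T751W'] -> total ['A973V', 'T751W']
At Iota: gained ['L824D', 'R484H'] -> total ['A973V', 'L824D', 'R484H', 'T751W']
At Zeta: gained ['N807K'] -> total ['A973V', 'L824D', 'N807K', 'R484H', 'T751W']

Answer: A973V,L824D,N807K,R484H,T751W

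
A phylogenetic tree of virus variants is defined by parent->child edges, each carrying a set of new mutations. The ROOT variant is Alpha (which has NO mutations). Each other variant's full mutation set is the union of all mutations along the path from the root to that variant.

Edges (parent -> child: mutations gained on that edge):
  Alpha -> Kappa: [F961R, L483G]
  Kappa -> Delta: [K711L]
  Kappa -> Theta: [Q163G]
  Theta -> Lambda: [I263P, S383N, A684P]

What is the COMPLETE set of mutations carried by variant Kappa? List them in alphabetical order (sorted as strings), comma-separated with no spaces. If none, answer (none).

At Alpha: gained [] -> total []
At Kappa: gained ['F961R', 'L483G'] -> total ['F961R', 'L483G']

Answer: F961R,L483G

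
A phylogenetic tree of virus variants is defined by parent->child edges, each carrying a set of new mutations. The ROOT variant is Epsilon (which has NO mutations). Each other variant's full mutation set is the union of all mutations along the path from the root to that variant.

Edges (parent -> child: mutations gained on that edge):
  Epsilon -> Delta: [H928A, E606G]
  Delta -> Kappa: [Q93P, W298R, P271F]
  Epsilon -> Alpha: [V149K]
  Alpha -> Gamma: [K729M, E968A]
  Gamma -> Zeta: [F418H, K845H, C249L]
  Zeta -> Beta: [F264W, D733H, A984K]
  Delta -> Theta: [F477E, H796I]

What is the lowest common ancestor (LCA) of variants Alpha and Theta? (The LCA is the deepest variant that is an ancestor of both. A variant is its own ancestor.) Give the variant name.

Answer: Epsilon

Derivation:
Path from root to Alpha: Epsilon -> Alpha
  ancestors of Alpha: {Epsilon, Alpha}
Path from root to Theta: Epsilon -> Delta -> Theta
  ancestors of Theta: {Epsilon, Delta, Theta}
Common ancestors: {Epsilon}
Walk up from Theta: Theta (not in ancestors of Alpha), Delta (not in ancestors of Alpha), Epsilon (in ancestors of Alpha)
Deepest common ancestor (LCA) = Epsilon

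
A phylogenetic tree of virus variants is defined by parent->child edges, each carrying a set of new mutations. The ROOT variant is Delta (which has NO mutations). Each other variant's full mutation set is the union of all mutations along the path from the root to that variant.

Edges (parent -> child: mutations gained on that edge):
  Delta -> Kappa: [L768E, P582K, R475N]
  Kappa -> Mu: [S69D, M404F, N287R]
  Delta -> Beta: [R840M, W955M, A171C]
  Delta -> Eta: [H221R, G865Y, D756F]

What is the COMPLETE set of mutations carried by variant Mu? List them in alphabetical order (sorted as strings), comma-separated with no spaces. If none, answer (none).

Answer: L768E,M404F,N287R,P582K,R475N,S69D

Derivation:
At Delta: gained [] -> total []
At Kappa: gained ['L768E', 'P582K', 'R475N'] -> total ['L768E', 'P582K', 'R475N']
At Mu: gained ['S69D', 'M404F', 'N287R'] -> total ['L768E', 'M404F', 'N287R', 'P582K', 'R475N', 'S69D']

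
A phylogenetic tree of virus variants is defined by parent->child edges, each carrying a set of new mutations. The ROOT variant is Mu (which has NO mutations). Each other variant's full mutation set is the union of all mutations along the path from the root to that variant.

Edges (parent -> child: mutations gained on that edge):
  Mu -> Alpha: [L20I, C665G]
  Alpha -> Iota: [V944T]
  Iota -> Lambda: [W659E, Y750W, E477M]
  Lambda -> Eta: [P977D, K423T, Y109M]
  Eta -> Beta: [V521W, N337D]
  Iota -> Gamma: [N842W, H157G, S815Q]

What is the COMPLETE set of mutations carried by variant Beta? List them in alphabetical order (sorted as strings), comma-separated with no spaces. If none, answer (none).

Answer: C665G,E477M,K423T,L20I,N337D,P977D,V521W,V944T,W659E,Y109M,Y750W

Derivation:
At Mu: gained [] -> total []
At Alpha: gained ['L20I', 'C665G'] -> total ['C665G', 'L20I']
At Iota: gained ['V944T'] -> total ['C665G', 'L20I', 'V944T']
At Lambda: gained ['W659E', 'Y750W', 'E477M'] -> total ['C665G', 'E477M', 'L20I', 'V944T', 'W659E', 'Y750W']
At Eta: gained ['P977D', 'K423T', 'Y109M'] -> total ['C665G', 'E477M', 'K423T', 'L20I', 'P977D', 'V944T', 'W659E', 'Y109M', 'Y750W']
At Beta: gained ['V521W', 'N337D'] -> total ['C665G', 'E477M', 'K423T', 'L20I', 'N337D', 'P977D', 'V521W', 'V944T', 'W659E', 'Y109M', 'Y750W']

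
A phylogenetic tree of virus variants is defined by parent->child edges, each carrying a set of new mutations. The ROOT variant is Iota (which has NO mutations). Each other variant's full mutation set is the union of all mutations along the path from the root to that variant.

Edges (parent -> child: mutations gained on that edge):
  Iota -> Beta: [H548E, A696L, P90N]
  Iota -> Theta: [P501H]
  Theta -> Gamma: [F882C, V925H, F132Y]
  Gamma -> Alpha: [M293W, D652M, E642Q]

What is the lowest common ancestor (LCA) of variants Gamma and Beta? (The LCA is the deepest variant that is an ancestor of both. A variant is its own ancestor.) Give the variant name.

Answer: Iota

Derivation:
Path from root to Gamma: Iota -> Theta -> Gamma
  ancestors of Gamma: {Iota, Theta, Gamma}
Path from root to Beta: Iota -> Beta
  ancestors of Beta: {Iota, Beta}
Common ancestors: {Iota}
Walk up from Beta: Beta (not in ancestors of Gamma), Iota (in ancestors of Gamma)
Deepest common ancestor (LCA) = Iota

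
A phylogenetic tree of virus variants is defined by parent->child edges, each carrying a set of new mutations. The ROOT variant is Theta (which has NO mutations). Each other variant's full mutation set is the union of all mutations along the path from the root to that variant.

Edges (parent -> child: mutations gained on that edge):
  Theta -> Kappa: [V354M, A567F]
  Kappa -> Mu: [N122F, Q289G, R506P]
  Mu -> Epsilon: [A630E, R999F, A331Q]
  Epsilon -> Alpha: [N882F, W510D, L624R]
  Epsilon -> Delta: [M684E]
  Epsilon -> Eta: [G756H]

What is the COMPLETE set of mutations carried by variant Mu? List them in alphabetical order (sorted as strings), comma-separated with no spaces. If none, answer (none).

Answer: A567F,N122F,Q289G,R506P,V354M

Derivation:
At Theta: gained [] -> total []
At Kappa: gained ['V354M', 'A567F'] -> total ['A567F', 'V354M']
At Mu: gained ['N122F', 'Q289G', 'R506P'] -> total ['A567F', 'N122F', 'Q289G', 'R506P', 'V354M']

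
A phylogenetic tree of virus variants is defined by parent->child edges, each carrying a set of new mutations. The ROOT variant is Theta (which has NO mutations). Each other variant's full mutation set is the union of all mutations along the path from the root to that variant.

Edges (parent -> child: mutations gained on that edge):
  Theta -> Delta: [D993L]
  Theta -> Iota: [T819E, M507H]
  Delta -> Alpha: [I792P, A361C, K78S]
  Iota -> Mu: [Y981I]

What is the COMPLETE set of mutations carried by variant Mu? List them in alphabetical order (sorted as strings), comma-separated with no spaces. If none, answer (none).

At Theta: gained [] -> total []
At Iota: gained ['T819E', 'M507H'] -> total ['M507H', 'T819E']
At Mu: gained ['Y981I'] -> total ['M507H', 'T819E', 'Y981I']

Answer: M507H,T819E,Y981I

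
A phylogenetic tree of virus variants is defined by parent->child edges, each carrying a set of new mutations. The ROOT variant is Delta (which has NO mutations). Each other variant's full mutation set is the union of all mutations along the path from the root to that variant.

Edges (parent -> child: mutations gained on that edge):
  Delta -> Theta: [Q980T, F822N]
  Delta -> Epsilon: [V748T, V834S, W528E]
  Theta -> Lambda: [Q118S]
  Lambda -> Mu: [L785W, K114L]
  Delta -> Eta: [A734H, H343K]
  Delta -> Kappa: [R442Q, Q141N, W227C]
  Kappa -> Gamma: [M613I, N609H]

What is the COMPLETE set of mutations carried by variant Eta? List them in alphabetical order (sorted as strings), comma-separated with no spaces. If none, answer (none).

At Delta: gained [] -> total []
At Eta: gained ['A734H', 'H343K'] -> total ['A734H', 'H343K']

Answer: A734H,H343K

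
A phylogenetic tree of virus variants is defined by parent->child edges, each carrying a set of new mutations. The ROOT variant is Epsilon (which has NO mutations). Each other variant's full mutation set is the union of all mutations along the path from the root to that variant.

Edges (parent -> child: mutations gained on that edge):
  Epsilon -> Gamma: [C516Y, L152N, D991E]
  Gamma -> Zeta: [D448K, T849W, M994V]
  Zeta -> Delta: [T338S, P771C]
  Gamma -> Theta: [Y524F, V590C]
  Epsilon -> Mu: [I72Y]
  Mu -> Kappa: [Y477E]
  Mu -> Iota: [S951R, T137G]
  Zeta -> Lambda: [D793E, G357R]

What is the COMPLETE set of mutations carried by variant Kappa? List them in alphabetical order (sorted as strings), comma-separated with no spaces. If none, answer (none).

At Epsilon: gained [] -> total []
At Mu: gained ['I72Y'] -> total ['I72Y']
At Kappa: gained ['Y477E'] -> total ['I72Y', 'Y477E']

Answer: I72Y,Y477E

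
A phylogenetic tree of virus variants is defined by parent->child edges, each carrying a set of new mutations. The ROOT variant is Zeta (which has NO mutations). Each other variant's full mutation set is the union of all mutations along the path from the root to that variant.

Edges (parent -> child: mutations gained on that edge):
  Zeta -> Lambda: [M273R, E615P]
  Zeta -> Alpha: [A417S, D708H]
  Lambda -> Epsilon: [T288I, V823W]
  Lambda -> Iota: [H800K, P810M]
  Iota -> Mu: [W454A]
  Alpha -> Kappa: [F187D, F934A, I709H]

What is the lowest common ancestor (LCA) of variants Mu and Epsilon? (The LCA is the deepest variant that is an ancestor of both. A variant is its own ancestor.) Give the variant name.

Answer: Lambda

Derivation:
Path from root to Mu: Zeta -> Lambda -> Iota -> Mu
  ancestors of Mu: {Zeta, Lambda, Iota, Mu}
Path from root to Epsilon: Zeta -> Lambda -> Epsilon
  ancestors of Epsilon: {Zeta, Lambda, Epsilon}
Common ancestors: {Zeta, Lambda}
Walk up from Epsilon: Epsilon (not in ancestors of Mu), Lambda (in ancestors of Mu), Zeta (in ancestors of Mu)
Deepest common ancestor (LCA) = Lambda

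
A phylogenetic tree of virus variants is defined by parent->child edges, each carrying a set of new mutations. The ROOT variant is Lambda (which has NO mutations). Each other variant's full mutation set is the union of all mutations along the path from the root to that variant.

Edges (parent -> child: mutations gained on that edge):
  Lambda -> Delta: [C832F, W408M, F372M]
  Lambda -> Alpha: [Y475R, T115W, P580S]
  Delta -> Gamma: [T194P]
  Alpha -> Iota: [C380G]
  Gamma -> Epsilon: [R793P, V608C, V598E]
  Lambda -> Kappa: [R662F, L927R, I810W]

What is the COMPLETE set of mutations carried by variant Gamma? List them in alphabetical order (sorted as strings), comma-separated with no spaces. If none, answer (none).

At Lambda: gained [] -> total []
At Delta: gained ['C832F', 'W408M', 'F372M'] -> total ['C832F', 'F372M', 'W408M']
At Gamma: gained ['T194P'] -> total ['C832F', 'F372M', 'T194P', 'W408M']

Answer: C832F,F372M,T194P,W408M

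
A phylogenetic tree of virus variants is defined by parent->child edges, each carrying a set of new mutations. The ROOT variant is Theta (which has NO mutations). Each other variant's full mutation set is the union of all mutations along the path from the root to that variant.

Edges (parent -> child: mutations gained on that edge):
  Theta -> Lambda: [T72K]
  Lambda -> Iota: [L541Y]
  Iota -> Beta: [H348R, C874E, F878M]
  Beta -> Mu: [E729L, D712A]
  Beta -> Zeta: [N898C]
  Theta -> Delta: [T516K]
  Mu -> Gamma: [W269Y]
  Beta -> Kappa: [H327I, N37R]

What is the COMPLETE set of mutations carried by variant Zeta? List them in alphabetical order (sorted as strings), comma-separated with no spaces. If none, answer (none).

At Theta: gained [] -> total []
At Lambda: gained ['T72K'] -> total ['T72K']
At Iota: gained ['L541Y'] -> total ['L541Y', 'T72K']
At Beta: gained ['H348R', 'C874E', 'F878M'] -> total ['C874E', 'F878M', 'H348R', 'L541Y', 'T72K']
At Zeta: gained ['N898C'] -> total ['C874E', 'F878M', 'H348R', 'L541Y', 'N898C', 'T72K']

Answer: C874E,F878M,H348R,L541Y,N898C,T72K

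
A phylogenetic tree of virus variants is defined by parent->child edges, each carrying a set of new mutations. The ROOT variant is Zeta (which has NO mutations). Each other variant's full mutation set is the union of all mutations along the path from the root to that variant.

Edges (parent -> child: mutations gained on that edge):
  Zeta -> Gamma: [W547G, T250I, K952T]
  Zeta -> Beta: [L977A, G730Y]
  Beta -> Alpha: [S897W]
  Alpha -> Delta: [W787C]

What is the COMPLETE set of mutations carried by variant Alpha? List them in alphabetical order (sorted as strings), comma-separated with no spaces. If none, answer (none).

At Zeta: gained [] -> total []
At Beta: gained ['L977A', 'G730Y'] -> total ['G730Y', 'L977A']
At Alpha: gained ['S897W'] -> total ['G730Y', 'L977A', 'S897W']

Answer: G730Y,L977A,S897W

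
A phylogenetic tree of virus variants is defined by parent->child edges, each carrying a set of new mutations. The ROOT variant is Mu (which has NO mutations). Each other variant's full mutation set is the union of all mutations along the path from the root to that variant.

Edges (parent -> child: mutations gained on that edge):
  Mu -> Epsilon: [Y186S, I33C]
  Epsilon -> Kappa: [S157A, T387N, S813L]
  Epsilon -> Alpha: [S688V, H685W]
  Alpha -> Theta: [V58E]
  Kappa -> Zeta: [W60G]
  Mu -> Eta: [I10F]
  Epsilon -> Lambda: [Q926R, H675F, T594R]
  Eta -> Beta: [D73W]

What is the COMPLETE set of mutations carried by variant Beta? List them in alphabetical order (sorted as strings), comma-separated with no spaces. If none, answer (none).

Answer: D73W,I10F

Derivation:
At Mu: gained [] -> total []
At Eta: gained ['I10F'] -> total ['I10F']
At Beta: gained ['D73W'] -> total ['D73W', 'I10F']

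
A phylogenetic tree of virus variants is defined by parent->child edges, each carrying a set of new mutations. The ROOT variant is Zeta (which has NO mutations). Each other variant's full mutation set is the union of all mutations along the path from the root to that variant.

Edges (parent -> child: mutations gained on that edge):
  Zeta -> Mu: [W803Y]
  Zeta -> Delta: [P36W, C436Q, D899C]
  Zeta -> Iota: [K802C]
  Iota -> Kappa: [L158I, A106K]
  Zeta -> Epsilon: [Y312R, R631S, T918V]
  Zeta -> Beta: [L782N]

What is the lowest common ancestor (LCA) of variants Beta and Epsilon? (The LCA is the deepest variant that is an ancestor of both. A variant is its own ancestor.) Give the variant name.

Path from root to Beta: Zeta -> Beta
  ancestors of Beta: {Zeta, Beta}
Path from root to Epsilon: Zeta -> Epsilon
  ancestors of Epsilon: {Zeta, Epsilon}
Common ancestors: {Zeta}
Walk up from Epsilon: Epsilon (not in ancestors of Beta), Zeta (in ancestors of Beta)
Deepest common ancestor (LCA) = Zeta

Answer: Zeta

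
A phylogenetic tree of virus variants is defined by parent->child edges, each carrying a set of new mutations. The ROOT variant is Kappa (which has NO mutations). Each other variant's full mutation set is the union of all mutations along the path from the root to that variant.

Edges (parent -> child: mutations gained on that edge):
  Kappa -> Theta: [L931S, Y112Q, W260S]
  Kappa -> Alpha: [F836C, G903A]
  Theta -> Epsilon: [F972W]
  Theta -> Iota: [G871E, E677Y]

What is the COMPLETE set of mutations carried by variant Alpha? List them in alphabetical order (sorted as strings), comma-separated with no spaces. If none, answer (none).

Answer: F836C,G903A

Derivation:
At Kappa: gained [] -> total []
At Alpha: gained ['F836C', 'G903A'] -> total ['F836C', 'G903A']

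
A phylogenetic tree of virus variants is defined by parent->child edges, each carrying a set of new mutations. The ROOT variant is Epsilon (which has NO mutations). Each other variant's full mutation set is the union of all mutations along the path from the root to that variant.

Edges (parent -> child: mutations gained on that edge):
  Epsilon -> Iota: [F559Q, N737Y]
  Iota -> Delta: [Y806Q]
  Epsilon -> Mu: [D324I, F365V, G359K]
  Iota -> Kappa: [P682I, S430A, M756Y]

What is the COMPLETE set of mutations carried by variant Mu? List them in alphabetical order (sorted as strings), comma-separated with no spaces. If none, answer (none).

At Epsilon: gained [] -> total []
At Mu: gained ['D324I', 'F365V', 'G359K'] -> total ['D324I', 'F365V', 'G359K']

Answer: D324I,F365V,G359K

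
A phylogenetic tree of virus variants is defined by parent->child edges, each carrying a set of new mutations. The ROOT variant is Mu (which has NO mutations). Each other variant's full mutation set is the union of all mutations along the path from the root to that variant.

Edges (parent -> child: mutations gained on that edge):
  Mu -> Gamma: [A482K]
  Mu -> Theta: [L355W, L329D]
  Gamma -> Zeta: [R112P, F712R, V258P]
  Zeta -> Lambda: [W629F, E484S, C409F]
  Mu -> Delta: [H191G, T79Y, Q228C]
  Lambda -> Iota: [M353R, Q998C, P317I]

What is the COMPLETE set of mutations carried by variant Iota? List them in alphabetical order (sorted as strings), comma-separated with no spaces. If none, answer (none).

At Mu: gained [] -> total []
At Gamma: gained ['A482K'] -> total ['A482K']
At Zeta: gained ['R112P', 'F712R', 'V258P'] -> total ['A482K', 'F712R', 'R112P', 'V258P']
At Lambda: gained ['W629F', 'E484S', 'C409F'] -> total ['A482K', 'C409F', 'E484S', 'F712R', 'R112P', 'V258P', 'W629F']
At Iota: gained ['M353R', 'Q998C', 'P317I'] -> total ['A482K', 'C409F', 'E484S', 'F712R', 'M353R', 'P317I', 'Q998C', 'R112P', 'V258P', 'W629F']

Answer: A482K,C409F,E484S,F712R,M353R,P317I,Q998C,R112P,V258P,W629F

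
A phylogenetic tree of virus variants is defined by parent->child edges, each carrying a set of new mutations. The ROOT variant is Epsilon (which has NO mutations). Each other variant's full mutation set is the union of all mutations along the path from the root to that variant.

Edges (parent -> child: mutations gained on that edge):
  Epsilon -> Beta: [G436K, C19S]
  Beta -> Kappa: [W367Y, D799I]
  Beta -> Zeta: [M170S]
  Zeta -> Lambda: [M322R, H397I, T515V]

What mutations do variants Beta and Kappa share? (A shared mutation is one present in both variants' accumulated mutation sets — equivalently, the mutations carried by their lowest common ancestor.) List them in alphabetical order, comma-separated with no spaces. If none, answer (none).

Accumulating mutations along path to Beta:
  At Epsilon: gained [] -> total []
  At Beta: gained ['G436K', 'C19S'] -> total ['C19S', 'G436K']
Mutations(Beta) = ['C19S', 'G436K']
Accumulating mutations along path to Kappa:
  At Epsilon: gained [] -> total []
  At Beta: gained ['G436K', 'C19S'] -> total ['C19S', 'G436K']
  At Kappa: gained ['W367Y', 'D799I'] -> total ['C19S', 'D799I', 'G436K', 'W367Y']
Mutations(Kappa) = ['C19S', 'D799I', 'G436K', 'W367Y']
Intersection: ['C19S', 'G436K'] ∩ ['C19S', 'D799I', 'G436K', 'W367Y'] = ['C19S', 'G436K']

Answer: C19S,G436K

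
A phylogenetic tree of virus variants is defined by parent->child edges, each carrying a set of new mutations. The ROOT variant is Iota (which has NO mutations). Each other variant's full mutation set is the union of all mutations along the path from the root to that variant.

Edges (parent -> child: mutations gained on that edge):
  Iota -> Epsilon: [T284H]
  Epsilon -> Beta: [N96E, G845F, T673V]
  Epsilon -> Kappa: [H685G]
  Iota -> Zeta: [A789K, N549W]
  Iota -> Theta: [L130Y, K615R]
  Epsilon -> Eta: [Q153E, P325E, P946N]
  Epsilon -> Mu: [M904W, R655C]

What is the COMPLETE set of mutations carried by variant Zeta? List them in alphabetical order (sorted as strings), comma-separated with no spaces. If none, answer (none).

Answer: A789K,N549W

Derivation:
At Iota: gained [] -> total []
At Zeta: gained ['A789K', 'N549W'] -> total ['A789K', 'N549W']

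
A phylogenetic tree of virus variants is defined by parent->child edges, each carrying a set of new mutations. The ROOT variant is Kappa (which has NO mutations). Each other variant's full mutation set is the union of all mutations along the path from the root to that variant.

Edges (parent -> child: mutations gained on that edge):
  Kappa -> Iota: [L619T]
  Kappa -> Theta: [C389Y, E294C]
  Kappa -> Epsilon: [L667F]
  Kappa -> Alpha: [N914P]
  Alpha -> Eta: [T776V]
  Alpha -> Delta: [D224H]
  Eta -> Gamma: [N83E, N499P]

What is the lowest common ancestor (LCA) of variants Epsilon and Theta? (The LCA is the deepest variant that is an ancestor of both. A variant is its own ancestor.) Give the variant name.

Answer: Kappa

Derivation:
Path from root to Epsilon: Kappa -> Epsilon
  ancestors of Epsilon: {Kappa, Epsilon}
Path from root to Theta: Kappa -> Theta
  ancestors of Theta: {Kappa, Theta}
Common ancestors: {Kappa}
Walk up from Theta: Theta (not in ancestors of Epsilon), Kappa (in ancestors of Epsilon)
Deepest common ancestor (LCA) = Kappa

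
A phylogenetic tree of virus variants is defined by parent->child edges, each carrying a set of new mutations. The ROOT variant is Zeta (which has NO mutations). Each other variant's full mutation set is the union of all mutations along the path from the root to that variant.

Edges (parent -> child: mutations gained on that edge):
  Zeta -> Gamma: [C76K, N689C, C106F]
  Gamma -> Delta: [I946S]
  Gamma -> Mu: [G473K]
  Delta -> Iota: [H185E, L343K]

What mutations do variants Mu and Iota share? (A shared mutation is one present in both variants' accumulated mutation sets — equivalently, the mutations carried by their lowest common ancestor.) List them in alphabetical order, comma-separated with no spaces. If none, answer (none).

Answer: C106F,C76K,N689C

Derivation:
Accumulating mutations along path to Mu:
  At Zeta: gained [] -> total []
  At Gamma: gained ['C76K', 'N689C', 'C106F'] -> total ['C106F', 'C76K', 'N689C']
  At Mu: gained ['G473K'] -> total ['C106F', 'C76K', 'G473K', 'N689C']
Mutations(Mu) = ['C106F', 'C76K', 'G473K', 'N689C']
Accumulating mutations along path to Iota:
  At Zeta: gained [] -> total []
  At Gamma: gained ['C76K', 'N689C', 'C106F'] -> total ['C106F', 'C76K', 'N689C']
  At Delta: gained ['I946S'] -> total ['C106F', 'C76K', 'I946S', 'N689C']
  At Iota: gained ['H185E', 'L343K'] -> total ['C106F', 'C76K', 'H185E', 'I946S', 'L343K', 'N689C']
Mutations(Iota) = ['C106F', 'C76K', 'H185E', 'I946S', 'L343K', 'N689C']
Intersection: ['C106F', 'C76K', 'G473K', 'N689C'] ∩ ['C106F', 'C76K', 'H185E', 'I946S', 'L343K', 'N689C'] = ['C106F', 'C76K', 'N689C']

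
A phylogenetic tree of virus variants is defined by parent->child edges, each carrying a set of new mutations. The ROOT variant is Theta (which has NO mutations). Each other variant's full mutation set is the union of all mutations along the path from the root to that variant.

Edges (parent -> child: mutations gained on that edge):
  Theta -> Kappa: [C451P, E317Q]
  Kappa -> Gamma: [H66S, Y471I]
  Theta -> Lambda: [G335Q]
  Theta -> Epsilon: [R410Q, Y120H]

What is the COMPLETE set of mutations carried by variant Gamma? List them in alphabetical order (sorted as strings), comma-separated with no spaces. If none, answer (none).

Answer: C451P,E317Q,H66S,Y471I

Derivation:
At Theta: gained [] -> total []
At Kappa: gained ['C451P', 'E317Q'] -> total ['C451P', 'E317Q']
At Gamma: gained ['H66S', 'Y471I'] -> total ['C451P', 'E317Q', 'H66S', 'Y471I']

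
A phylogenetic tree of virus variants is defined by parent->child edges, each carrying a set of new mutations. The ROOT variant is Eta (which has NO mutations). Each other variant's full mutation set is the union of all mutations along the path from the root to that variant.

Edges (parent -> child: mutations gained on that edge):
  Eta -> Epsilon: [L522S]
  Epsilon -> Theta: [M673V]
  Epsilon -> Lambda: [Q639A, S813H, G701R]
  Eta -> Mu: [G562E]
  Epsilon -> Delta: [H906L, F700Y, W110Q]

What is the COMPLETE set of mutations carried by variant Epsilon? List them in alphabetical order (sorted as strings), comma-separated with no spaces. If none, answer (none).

At Eta: gained [] -> total []
At Epsilon: gained ['L522S'] -> total ['L522S']

Answer: L522S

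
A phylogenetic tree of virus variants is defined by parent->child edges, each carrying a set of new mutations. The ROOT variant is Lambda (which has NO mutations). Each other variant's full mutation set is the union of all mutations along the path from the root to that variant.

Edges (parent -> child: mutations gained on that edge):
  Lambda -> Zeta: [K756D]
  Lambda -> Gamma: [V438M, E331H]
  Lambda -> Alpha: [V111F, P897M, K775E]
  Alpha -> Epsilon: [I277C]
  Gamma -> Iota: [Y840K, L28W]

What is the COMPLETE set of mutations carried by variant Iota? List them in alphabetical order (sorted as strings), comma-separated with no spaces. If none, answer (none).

Answer: E331H,L28W,V438M,Y840K

Derivation:
At Lambda: gained [] -> total []
At Gamma: gained ['V438M', 'E331H'] -> total ['E331H', 'V438M']
At Iota: gained ['Y840K', 'L28W'] -> total ['E331H', 'L28W', 'V438M', 'Y840K']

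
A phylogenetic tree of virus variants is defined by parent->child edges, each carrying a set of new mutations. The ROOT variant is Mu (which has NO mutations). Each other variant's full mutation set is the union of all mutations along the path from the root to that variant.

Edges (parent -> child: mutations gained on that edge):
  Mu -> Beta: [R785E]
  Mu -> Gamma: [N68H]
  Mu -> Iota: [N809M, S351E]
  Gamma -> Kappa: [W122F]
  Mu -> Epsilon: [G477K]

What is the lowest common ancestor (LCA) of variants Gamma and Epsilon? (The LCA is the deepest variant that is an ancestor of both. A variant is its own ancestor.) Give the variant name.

Answer: Mu

Derivation:
Path from root to Gamma: Mu -> Gamma
  ancestors of Gamma: {Mu, Gamma}
Path from root to Epsilon: Mu -> Epsilon
  ancestors of Epsilon: {Mu, Epsilon}
Common ancestors: {Mu}
Walk up from Epsilon: Epsilon (not in ancestors of Gamma), Mu (in ancestors of Gamma)
Deepest common ancestor (LCA) = Mu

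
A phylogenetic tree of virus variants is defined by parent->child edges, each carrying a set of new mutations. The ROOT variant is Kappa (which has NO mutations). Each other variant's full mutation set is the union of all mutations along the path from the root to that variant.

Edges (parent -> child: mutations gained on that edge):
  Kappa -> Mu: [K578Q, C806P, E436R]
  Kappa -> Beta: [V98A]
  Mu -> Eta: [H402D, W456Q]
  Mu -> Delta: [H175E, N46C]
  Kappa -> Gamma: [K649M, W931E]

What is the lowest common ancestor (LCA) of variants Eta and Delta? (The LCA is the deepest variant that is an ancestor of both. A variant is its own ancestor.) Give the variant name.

Path from root to Eta: Kappa -> Mu -> Eta
  ancestors of Eta: {Kappa, Mu, Eta}
Path from root to Delta: Kappa -> Mu -> Delta
  ancestors of Delta: {Kappa, Mu, Delta}
Common ancestors: {Kappa, Mu}
Walk up from Delta: Delta (not in ancestors of Eta), Mu (in ancestors of Eta), Kappa (in ancestors of Eta)
Deepest common ancestor (LCA) = Mu

Answer: Mu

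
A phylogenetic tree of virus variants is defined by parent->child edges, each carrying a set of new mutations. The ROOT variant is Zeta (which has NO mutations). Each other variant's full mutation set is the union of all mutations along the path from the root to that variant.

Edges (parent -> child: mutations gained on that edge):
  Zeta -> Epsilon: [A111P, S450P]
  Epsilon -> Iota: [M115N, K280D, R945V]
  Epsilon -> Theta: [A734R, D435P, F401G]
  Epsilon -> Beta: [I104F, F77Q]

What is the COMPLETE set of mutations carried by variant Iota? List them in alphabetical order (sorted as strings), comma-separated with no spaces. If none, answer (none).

Answer: A111P,K280D,M115N,R945V,S450P

Derivation:
At Zeta: gained [] -> total []
At Epsilon: gained ['A111P', 'S450P'] -> total ['A111P', 'S450P']
At Iota: gained ['M115N', 'K280D', 'R945V'] -> total ['A111P', 'K280D', 'M115N', 'R945V', 'S450P']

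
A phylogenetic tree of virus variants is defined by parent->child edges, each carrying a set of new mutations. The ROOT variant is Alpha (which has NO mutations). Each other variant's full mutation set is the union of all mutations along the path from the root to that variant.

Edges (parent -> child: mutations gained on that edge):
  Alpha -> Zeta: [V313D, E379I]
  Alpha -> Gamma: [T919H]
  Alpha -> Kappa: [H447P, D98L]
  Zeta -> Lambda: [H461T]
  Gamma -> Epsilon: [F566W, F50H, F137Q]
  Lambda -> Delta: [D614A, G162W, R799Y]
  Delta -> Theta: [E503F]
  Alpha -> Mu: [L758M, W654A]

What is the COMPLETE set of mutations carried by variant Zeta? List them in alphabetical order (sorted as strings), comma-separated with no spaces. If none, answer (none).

At Alpha: gained [] -> total []
At Zeta: gained ['V313D', 'E379I'] -> total ['E379I', 'V313D']

Answer: E379I,V313D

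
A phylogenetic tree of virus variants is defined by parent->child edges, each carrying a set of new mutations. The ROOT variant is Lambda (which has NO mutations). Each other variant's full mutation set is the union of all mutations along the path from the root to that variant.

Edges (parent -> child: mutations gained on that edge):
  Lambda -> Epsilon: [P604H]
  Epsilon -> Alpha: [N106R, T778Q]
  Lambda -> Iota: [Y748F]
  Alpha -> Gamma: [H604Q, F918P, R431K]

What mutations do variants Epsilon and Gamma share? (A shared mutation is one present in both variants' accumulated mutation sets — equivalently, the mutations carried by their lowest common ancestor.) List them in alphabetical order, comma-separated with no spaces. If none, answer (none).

Answer: P604H

Derivation:
Accumulating mutations along path to Epsilon:
  At Lambda: gained [] -> total []
  At Epsilon: gained ['P604H'] -> total ['P604H']
Mutations(Epsilon) = ['P604H']
Accumulating mutations along path to Gamma:
  At Lambda: gained [] -> total []
  At Epsilon: gained ['P604H'] -> total ['P604H']
  At Alpha: gained ['N106R', 'T778Q'] -> total ['N106R', 'P604H', 'T778Q']
  At Gamma: gained ['H604Q', 'F918P', 'R431K'] -> total ['F918P', 'H604Q', 'N106R', 'P604H', 'R431K', 'T778Q']
Mutations(Gamma) = ['F918P', 'H604Q', 'N106R', 'P604H', 'R431K', 'T778Q']
Intersection: ['P604H'] ∩ ['F918P', 'H604Q', 'N106R', 'P604H', 'R431K', 'T778Q'] = ['P604H']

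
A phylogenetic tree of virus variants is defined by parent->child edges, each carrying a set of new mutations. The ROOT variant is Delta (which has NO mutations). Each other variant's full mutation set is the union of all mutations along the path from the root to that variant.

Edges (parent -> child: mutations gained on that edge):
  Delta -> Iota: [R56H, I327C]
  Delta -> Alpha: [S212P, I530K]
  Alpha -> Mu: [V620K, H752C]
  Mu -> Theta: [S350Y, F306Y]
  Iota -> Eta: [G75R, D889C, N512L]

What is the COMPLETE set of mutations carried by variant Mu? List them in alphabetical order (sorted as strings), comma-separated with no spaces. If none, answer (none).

At Delta: gained [] -> total []
At Alpha: gained ['S212P', 'I530K'] -> total ['I530K', 'S212P']
At Mu: gained ['V620K', 'H752C'] -> total ['H752C', 'I530K', 'S212P', 'V620K']

Answer: H752C,I530K,S212P,V620K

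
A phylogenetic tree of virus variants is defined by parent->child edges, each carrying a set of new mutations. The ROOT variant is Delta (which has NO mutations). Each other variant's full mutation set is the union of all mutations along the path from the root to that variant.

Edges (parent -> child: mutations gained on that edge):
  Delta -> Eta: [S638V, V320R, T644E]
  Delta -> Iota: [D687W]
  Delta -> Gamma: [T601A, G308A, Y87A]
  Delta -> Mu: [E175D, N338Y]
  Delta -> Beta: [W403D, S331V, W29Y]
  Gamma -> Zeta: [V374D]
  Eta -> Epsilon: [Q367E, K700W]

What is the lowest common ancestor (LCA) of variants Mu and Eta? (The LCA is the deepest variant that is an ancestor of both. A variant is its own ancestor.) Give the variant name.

Answer: Delta

Derivation:
Path from root to Mu: Delta -> Mu
  ancestors of Mu: {Delta, Mu}
Path from root to Eta: Delta -> Eta
  ancestors of Eta: {Delta, Eta}
Common ancestors: {Delta}
Walk up from Eta: Eta (not in ancestors of Mu), Delta (in ancestors of Mu)
Deepest common ancestor (LCA) = Delta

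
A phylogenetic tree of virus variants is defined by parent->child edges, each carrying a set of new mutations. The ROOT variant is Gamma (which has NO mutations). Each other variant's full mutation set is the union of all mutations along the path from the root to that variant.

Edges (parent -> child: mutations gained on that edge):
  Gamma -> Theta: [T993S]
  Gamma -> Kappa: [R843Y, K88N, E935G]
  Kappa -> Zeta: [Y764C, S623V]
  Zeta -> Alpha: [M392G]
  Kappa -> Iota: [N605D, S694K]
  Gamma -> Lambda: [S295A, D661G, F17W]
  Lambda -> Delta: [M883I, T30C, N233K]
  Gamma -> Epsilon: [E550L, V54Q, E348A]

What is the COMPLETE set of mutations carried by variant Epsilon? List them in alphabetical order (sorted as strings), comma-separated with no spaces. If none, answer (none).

Answer: E348A,E550L,V54Q

Derivation:
At Gamma: gained [] -> total []
At Epsilon: gained ['E550L', 'V54Q', 'E348A'] -> total ['E348A', 'E550L', 'V54Q']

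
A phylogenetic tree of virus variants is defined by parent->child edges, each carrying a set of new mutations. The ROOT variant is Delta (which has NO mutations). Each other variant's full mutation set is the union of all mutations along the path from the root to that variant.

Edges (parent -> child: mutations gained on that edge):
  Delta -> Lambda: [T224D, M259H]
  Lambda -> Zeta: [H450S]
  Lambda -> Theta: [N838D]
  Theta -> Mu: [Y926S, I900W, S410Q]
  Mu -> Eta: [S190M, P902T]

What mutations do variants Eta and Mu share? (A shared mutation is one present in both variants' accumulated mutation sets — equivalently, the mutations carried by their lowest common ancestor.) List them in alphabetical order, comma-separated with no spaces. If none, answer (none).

Answer: I900W,M259H,N838D,S410Q,T224D,Y926S

Derivation:
Accumulating mutations along path to Eta:
  At Delta: gained [] -> total []
  At Lambda: gained ['T224D', 'M259H'] -> total ['M259H', 'T224D']
  At Theta: gained ['N838D'] -> total ['M259H', 'N838D', 'T224D']
  At Mu: gained ['Y926S', 'I900W', 'S410Q'] -> total ['I900W', 'M259H', 'N838D', 'S410Q', 'T224D', 'Y926S']
  At Eta: gained ['S190M', 'P902T'] -> total ['I900W', 'M259H', 'N838D', 'P902T', 'S190M', 'S410Q', 'T224D', 'Y926S']
Mutations(Eta) = ['I900W', 'M259H', 'N838D', 'P902T', 'S190M', 'S410Q', 'T224D', 'Y926S']
Accumulating mutations along path to Mu:
  At Delta: gained [] -> total []
  At Lambda: gained ['T224D', 'M259H'] -> total ['M259H', 'T224D']
  At Theta: gained ['N838D'] -> total ['M259H', 'N838D', 'T224D']
  At Mu: gained ['Y926S', 'I900W', 'S410Q'] -> total ['I900W', 'M259H', 'N838D', 'S410Q', 'T224D', 'Y926S']
Mutations(Mu) = ['I900W', 'M259H', 'N838D', 'S410Q', 'T224D', 'Y926S']
Intersection: ['I900W', 'M259H', 'N838D', 'P902T', 'S190M', 'S410Q', 'T224D', 'Y926S'] ∩ ['I900W', 'M259H', 'N838D', 'S410Q', 'T224D', 'Y926S'] = ['I900W', 'M259H', 'N838D', 'S410Q', 'T224D', 'Y926S']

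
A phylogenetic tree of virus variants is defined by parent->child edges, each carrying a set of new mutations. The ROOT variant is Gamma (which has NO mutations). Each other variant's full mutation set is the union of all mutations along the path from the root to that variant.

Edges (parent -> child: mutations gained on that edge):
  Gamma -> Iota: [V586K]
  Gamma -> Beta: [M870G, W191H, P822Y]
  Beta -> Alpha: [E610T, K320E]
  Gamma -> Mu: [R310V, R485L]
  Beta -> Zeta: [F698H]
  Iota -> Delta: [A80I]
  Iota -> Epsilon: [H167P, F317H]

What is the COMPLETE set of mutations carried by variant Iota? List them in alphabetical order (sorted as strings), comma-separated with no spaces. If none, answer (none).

Answer: V586K

Derivation:
At Gamma: gained [] -> total []
At Iota: gained ['V586K'] -> total ['V586K']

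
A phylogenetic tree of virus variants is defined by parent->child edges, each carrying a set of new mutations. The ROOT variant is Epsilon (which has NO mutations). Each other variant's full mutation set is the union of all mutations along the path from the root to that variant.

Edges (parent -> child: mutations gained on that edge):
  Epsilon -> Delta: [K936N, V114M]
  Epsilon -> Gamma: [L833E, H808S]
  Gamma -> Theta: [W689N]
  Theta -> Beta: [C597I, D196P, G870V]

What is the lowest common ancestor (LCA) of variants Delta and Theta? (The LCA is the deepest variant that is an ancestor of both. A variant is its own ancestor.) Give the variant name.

Path from root to Delta: Epsilon -> Delta
  ancestors of Delta: {Epsilon, Delta}
Path from root to Theta: Epsilon -> Gamma -> Theta
  ancestors of Theta: {Epsilon, Gamma, Theta}
Common ancestors: {Epsilon}
Walk up from Theta: Theta (not in ancestors of Delta), Gamma (not in ancestors of Delta), Epsilon (in ancestors of Delta)
Deepest common ancestor (LCA) = Epsilon

Answer: Epsilon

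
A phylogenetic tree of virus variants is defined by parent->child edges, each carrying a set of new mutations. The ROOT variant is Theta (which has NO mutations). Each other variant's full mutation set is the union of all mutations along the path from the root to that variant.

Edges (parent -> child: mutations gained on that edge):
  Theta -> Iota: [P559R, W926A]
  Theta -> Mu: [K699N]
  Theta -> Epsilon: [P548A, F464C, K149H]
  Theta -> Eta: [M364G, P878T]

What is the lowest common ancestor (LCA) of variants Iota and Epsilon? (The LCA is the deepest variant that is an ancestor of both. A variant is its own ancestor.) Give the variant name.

Path from root to Iota: Theta -> Iota
  ancestors of Iota: {Theta, Iota}
Path from root to Epsilon: Theta -> Epsilon
  ancestors of Epsilon: {Theta, Epsilon}
Common ancestors: {Theta}
Walk up from Epsilon: Epsilon (not in ancestors of Iota), Theta (in ancestors of Iota)
Deepest common ancestor (LCA) = Theta

Answer: Theta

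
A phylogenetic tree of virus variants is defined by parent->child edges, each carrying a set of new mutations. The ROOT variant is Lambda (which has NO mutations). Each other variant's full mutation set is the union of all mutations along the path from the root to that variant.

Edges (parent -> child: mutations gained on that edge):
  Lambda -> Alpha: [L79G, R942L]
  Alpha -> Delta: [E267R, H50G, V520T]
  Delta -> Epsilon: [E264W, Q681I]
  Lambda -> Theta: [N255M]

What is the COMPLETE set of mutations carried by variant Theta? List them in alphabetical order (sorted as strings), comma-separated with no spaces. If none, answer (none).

Answer: N255M

Derivation:
At Lambda: gained [] -> total []
At Theta: gained ['N255M'] -> total ['N255M']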